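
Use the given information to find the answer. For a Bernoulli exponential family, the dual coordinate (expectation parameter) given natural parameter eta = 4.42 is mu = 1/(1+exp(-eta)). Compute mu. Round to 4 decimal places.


Dual coordinate (expectation parameter) for Bernoulli:
mu = 1/(1+exp(-eta)).
eta = 4.42.
exp(-eta) = exp(-4.42) = 0.012034.
mu = 1/(1+0.012034) = 0.9881

0.9881


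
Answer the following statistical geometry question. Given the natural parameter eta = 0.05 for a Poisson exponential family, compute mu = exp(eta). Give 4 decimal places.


Expectation parameter for Poisson exponential family:
mu = exp(eta).
eta = 0.05.
mu = exp(0.05) = 1.0513

1.0513


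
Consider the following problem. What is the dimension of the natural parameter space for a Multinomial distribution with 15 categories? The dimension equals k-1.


Exponential family dimension calculation:
For Multinomial with k=15 categories, dim = k-1 = 14.

14


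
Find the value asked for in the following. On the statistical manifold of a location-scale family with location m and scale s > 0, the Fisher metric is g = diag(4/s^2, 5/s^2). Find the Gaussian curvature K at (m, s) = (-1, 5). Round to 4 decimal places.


The metric has the form g = (A dm^2 + B ds^2)/s^2 with A = 4, B = 5.
Substitute u = sqrt(A/B)*m: g = B*(du^2 + ds^2)/s^2, i.e. B times the
Poincare upper half-plane metric, which has constant Gaussian curvature -1.
Scaling a 2D metric by a constant c divides the Gaussian curvature by c,
so K = -1/B = -1/(5) = -0.2000 everywhere (the point (m, s) = (-1, 5) is irrelevant:
the curvature is constant).
The requested Gaussian curvature is K = -0.2000.

-0.2000


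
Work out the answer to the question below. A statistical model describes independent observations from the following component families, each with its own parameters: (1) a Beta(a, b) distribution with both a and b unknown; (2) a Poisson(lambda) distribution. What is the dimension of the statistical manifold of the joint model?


The dimension of a statistical manifold equals the number of free
(independent) real parameters of the model. For a product of independent
blocks the parameter counts add.
- Beta (a, b): 2.
- Poisson (lambda): 1.
Total = 2 + 1 = 3.
Dimension = 3

3


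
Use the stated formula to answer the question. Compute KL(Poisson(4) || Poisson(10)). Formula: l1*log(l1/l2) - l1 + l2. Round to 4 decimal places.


KL divergence for Poisson:
KL = l1*log(l1/l2) - l1 + l2.
l1 = 4, l2 = 10.
log(4/10) = -0.916291.
l1*log(l1/l2) = 4 * -0.916291 = -3.665163.
KL = -3.665163 - 4 + 10 = 2.3348

2.3348


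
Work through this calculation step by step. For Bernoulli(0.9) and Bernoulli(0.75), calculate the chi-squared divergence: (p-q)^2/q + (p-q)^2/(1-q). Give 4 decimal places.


Chi-squared divergence between Bernoulli distributions:
chi^2 = (p-q)^2/q + (p-q)^2/(1-q).
p = 0.9, q = 0.75, p-q = 0.15.
(p-q)^2 = 0.0225.
term1 = 0.0225/0.75 = 0.03.
term2 = 0.0225/0.25 = 0.09.
chi^2 = 0.03 + 0.09 = 0.1200

0.1200


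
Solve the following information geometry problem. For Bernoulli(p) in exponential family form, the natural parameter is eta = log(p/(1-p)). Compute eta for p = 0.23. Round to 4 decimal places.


Natural parameter for Bernoulli: eta = log(p/(1-p)).
p = 0.23, 1-p = 0.77.
p/(1-p) = 0.298701.
eta = log(0.298701) = -1.2083

-1.2083


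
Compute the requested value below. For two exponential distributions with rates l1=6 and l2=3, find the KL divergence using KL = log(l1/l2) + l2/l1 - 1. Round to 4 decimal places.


KL divergence for exponential family:
KL = log(l1/l2) + l2/l1 - 1.
log(6/3) = 0.693147.
3/6 = 0.5.
KL = 0.693147 + 0.5 - 1 = 0.1931

0.1931


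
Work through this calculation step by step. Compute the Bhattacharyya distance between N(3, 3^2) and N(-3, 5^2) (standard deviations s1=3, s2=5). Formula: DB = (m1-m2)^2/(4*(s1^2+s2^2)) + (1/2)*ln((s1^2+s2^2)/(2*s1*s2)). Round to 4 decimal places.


Bhattacharyya distance between two Gaussians:
DB = (m1-m2)^2/(4*(s1^2+s2^2)) + (1/2)*ln((s1^2+s2^2)/(2*s1*s2)).
(m1-m2)^2 = (6)^2 = 36.
s1^2+s2^2 = 9 + 25 = 34.
term1 = 36/136 = 0.264706.
term2 = 0.5*ln(34/30.0) = 0.062582.
DB = 0.264706 + 0.062582 = 0.3273

0.3273


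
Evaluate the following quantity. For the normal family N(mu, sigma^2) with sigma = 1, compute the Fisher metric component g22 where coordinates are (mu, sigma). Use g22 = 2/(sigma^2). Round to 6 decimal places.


For the 2-parameter normal family, the Fisher metric has:
  g11 = 1/sigma^2, g22 = 2/sigma^2.
sigma = 1, sigma^2 = 1.
g22 = 2.000000

2.000000


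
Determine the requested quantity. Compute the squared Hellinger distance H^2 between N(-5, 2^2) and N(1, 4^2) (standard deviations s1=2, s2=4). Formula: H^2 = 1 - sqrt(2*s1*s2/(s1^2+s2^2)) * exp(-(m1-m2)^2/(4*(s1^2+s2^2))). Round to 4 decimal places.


Squared Hellinger distance for Gaussians:
H^2 = 1 - sqrt(2*s1*s2/(s1^2+s2^2)) * exp(-(m1-m2)^2/(4*(s1^2+s2^2))).
s1^2 = 4, s2^2 = 16, s1^2+s2^2 = 20.
sqrt(2*2*4/(20)) = 0.894427.
(m1-m2)^2 = (-6)^2 = 36.
exp(-36/(4*20)) = exp(-0.45) = 0.637628.
H^2 = 1 - 0.894427*0.637628 = 0.4297

0.4297


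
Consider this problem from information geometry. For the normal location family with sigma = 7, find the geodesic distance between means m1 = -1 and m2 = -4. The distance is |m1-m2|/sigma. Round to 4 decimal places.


On the fixed-variance normal subfamily, geodesic distance = |m1-m2|/sigma.
|-1 - -4| = 3.
sigma = 7.
d = 3/7 = 0.4286

0.4286


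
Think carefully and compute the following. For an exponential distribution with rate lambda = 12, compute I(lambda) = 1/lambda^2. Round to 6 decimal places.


Fisher information for exponential: I(lambda) = 1/lambda^2.
lambda = 12, lambda^2 = 144.
I = 1/144 = 0.006944

0.006944


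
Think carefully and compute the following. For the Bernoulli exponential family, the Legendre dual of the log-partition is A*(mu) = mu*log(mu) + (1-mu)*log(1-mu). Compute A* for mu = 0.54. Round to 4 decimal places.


Legendre transform for Bernoulli:
A*(mu) = mu*log(mu) + (1-mu)*log(1-mu).
mu = 0.54, 1-mu = 0.46.
mu*log(mu) = 0.54*log(0.54) = -0.332741.
(1-mu)*log(1-mu) = 0.46*log(0.46) = -0.357203.
A* = -0.332741 + -0.357203 = -0.6899

-0.6899


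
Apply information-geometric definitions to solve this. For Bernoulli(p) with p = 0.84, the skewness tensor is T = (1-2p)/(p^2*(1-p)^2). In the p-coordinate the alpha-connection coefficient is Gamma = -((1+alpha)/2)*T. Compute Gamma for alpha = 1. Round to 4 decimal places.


Skewness (Amari-Chentsov) tensor: T = (1-2p)/(p^2*(1-p)^2).
p = 0.84, 1-2p = -0.68, p^2 = 0.7056, (1-p)^2 = 0.0256.
T = -0.68/(0.7056 * 0.0256) = -37.645266.
In the p-coordinate, Gamma^(alpha) = Gamma^(0) - (alpha/2)*T with Gamma^(0) = (1/2)*g'(p) = -T/2,
so Gamma^(alpha) = -((1+alpha)/2)*T.
alpha = 1, -(1+alpha)/2 = -1.0.
Gamma = -1.0 * -37.645266 = 37.6453

37.6453


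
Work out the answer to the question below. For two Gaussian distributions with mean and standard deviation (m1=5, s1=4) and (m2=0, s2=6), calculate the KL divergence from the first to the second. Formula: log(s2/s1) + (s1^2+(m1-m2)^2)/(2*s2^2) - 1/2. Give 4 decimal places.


KL divergence between normal distributions:
KL = log(s2/s1) + (s1^2 + (m1-m2)^2)/(2*s2^2) - 1/2.
log(6/4) = 0.405465.
(4^2 + (5-0)^2)/(2*6^2) = (16 + 25)/72 = 0.569444.
KL = 0.405465 + 0.569444 - 0.5 = 0.4749

0.4749


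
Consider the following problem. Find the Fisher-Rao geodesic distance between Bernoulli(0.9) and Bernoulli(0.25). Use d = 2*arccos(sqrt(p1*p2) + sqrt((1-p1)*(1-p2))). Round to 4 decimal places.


Geodesic distance on Bernoulli manifold:
d(p1,p2) = 2*arccos(sqrt(p1*p2) + sqrt((1-p1)*(1-p2))).
sqrt(p1*p2) = sqrt(0.9*0.25) = 0.474342.
sqrt((1-p1)*(1-p2)) = sqrt(0.1*0.75) = 0.273861.
arg = 0.474342 + 0.273861 = 0.748203.
d = 2*arccos(0.748203) = 1.4509

1.4509


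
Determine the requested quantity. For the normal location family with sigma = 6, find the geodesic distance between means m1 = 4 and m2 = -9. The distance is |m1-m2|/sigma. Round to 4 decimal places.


On the fixed-variance normal subfamily, geodesic distance = |m1-m2|/sigma.
|4 - -9| = 13.
sigma = 6.
d = 13/6 = 2.1667

2.1667


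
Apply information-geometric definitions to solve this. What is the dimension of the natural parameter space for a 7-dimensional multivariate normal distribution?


Exponential family dimension calculation:
For 7-dim MVN: mean has 7 params, covariance has 7*8/2 = 28 unique entries.
Total dim = 7 + 28 = 35.

35


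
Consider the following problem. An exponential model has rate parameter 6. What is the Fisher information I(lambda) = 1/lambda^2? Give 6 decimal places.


Fisher information for exponential: I(lambda) = 1/lambda^2.
lambda = 6, lambda^2 = 36.
I = 1/36 = 0.027778

0.027778


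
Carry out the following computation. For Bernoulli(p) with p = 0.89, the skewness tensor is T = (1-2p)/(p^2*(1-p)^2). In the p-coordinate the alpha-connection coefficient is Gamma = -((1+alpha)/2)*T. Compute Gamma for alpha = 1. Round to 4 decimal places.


Skewness (Amari-Chentsov) tensor: T = (1-2p)/(p^2*(1-p)^2).
p = 0.89, 1-2p = -0.78, p^2 = 0.7921, (1-p)^2 = 0.0121.
T = -0.78/(0.7921 * 0.0121) = -81.382161.
In the p-coordinate, Gamma^(alpha) = Gamma^(0) - (alpha/2)*T with Gamma^(0) = (1/2)*g'(p) = -T/2,
so Gamma^(alpha) = -((1+alpha)/2)*T.
alpha = 1, -(1+alpha)/2 = -1.0.
Gamma = -1.0 * -81.382161 = 81.3822

81.3822


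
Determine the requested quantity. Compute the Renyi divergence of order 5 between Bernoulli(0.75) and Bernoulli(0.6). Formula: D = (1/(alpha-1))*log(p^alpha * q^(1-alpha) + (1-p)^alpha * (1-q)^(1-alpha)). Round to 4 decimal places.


Renyi divergence of order alpha between Bernoulli distributions:
D = (1/(alpha-1))*log(p^alpha * q^(1-alpha) + (1-p)^alpha * (1-q)^(1-alpha)).
alpha = 5, p = 0.75, q = 0.6.
p^alpha * q^(1-alpha) = 0.75^5 * 0.6^-4 = 1.831055.
(1-p)^alpha * (1-q)^(1-alpha) = 0.25^5 * 0.4^-4 = 0.038147.
sum = 1.831055 + 0.038147 = 1.869202.
D = (1/4)*log(1.869202) = 0.1564

0.1564


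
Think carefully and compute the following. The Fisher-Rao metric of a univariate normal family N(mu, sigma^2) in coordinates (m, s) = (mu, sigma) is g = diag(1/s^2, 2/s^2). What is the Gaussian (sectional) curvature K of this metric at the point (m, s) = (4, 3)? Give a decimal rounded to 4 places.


The metric has the form g = (A dm^2 + B ds^2)/s^2 with A = 1, B = 2.
Substitute u = sqrt(A/B)*m: g = B*(du^2 + ds^2)/s^2, i.e. B times the
Poincare upper half-plane metric, which has constant Gaussian curvature -1.
Scaling a 2D metric by a constant c divides the Gaussian curvature by c,
so K = -1/B = -1/(2) = -0.5000 everywhere (the point (m, s) = (4, 3) is irrelevant:
the curvature is constant).
The requested Gaussian curvature is K = -0.5000.

-0.5000


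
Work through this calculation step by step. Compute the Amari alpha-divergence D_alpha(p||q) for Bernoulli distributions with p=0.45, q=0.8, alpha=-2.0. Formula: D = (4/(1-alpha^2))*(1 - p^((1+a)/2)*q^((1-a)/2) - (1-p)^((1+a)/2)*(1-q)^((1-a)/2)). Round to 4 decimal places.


Amari alpha-divergence:
D = (4/(1-alpha^2))*(1 - p^((1+a)/2)*q^((1-a)/2) - (1-p)^((1+a)/2)*(1-q)^((1-a)/2)).
alpha = -2.0, p = 0.45, q = 0.8.
e1 = (1+alpha)/2 = -0.5, e2 = (1-alpha)/2 = 1.5.
t1 = p^e1 * q^e2 = 0.45^-0.5 * 0.8^1.5 = 1.066667.
t2 = (1-p)^e1 * (1-q)^e2 = 0.55^-0.5 * 0.2^1.5 = 0.120605.
4/(1-alpha^2) = -1.333333.
D = -1.333333*(1 - 1.066667 - 0.120605) = 0.2497

0.2497


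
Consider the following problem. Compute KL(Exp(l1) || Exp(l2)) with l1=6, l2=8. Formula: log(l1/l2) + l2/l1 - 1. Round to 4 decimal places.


KL divergence for exponential family:
KL = log(l1/l2) + l2/l1 - 1.
log(6/8) = -0.287682.
8/6 = 1.333333.
KL = -0.287682 + 1.333333 - 1 = 0.0457

0.0457


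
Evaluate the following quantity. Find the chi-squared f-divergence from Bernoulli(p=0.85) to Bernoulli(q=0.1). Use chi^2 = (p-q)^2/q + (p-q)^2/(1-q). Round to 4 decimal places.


Chi-squared divergence between Bernoulli distributions:
chi^2 = (p-q)^2/q + (p-q)^2/(1-q).
p = 0.85, q = 0.1, p-q = 0.75.
(p-q)^2 = 0.5625.
term1 = 0.5625/0.1 = 5.625.
term2 = 0.5625/0.9 = 0.625.
chi^2 = 5.625 + 0.625 = 6.2500

6.2500


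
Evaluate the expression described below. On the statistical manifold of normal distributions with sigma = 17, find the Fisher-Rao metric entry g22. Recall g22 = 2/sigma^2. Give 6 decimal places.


For the 2-parameter normal family, the Fisher metric has:
  g11 = 1/sigma^2, g22 = 2/sigma^2.
sigma = 17, sigma^2 = 289.
g22 = 0.006920

0.006920


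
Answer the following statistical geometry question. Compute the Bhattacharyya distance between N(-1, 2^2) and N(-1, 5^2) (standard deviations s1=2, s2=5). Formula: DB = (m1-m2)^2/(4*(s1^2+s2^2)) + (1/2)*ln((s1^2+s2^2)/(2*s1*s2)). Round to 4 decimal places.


Bhattacharyya distance between two Gaussians:
DB = (m1-m2)^2/(4*(s1^2+s2^2)) + (1/2)*ln((s1^2+s2^2)/(2*s1*s2)).
(m1-m2)^2 = (0)^2 = 0.
s1^2+s2^2 = 4 + 25 = 29.
term1 = 0/116 = 0.0.
term2 = 0.5*ln(29/20.0) = 0.185782.
DB = 0.0 + 0.185782 = 0.1858

0.1858


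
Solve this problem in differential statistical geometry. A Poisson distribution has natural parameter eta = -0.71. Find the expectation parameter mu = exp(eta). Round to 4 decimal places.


Expectation parameter for Poisson exponential family:
mu = exp(eta).
eta = -0.71.
mu = exp(-0.71) = 0.4916

0.4916


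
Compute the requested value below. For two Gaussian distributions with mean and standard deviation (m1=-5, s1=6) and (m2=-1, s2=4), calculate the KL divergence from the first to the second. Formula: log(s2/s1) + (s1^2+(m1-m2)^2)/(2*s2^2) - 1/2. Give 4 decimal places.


KL divergence between normal distributions:
KL = log(s2/s1) + (s1^2 + (m1-m2)^2)/(2*s2^2) - 1/2.
log(4/6) = -0.405465.
(6^2 + (-5--1)^2)/(2*4^2) = (36 + 16)/32 = 1.625.
KL = -0.405465 + 1.625 - 0.5 = 0.7195

0.7195


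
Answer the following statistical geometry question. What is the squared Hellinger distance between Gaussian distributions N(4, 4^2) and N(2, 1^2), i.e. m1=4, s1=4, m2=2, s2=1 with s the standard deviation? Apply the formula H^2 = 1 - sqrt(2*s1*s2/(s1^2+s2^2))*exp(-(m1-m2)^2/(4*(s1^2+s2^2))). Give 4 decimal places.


Squared Hellinger distance for Gaussians:
H^2 = 1 - sqrt(2*s1*s2/(s1^2+s2^2)) * exp(-(m1-m2)^2/(4*(s1^2+s2^2))).
s1^2 = 16, s2^2 = 1, s1^2+s2^2 = 17.
sqrt(2*4*1/(17)) = 0.685994.
(m1-m2)^2 = (2)^2 = 4.
exp(-4/(4*17)) = exp(-0.058824) = 0.942873.
H^2 = 1 - 0.685994*0.942873 = 0.3532

0.3532


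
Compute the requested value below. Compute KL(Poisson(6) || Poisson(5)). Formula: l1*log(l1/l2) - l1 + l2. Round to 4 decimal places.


KL divergence for Poisson:
KL = l1*log(l1/l2) - l1 + l2.
l1 = 6, l2 = 5.
log(6/5) = 0.182322.
l1*log(l1/l2) = 6 * 0.182322 = 1.093929.
KL = 1.093929 - 6 + 5 = 0.0939

0.0939


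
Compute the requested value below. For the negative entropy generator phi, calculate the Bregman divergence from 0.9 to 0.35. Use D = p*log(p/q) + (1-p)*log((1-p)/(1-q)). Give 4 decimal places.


Bregman divergence with negative entropy generator:
D = p*log(p/q) + (1-p)*log((1-p)/(1-q)).
p = 0.9, q = 0.35.
p*log(p/q) = 0.9*log(0.9/0.35) = 0.850015.
(1-p)*log((1-p)/(1-q)) = 0.1*log(0.1/0.65) = -0.18718.
D = 0.850015 + -0.18718 = 0.6628

0.6628


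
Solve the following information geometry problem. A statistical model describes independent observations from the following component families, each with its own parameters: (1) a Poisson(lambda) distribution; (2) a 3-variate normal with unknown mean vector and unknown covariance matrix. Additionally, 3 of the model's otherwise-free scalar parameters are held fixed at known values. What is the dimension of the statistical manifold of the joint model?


The dimension of a statistical manifold equals the number of free
(independent) real parameters of the model. For a product of independent
blocks the parameter counts add.
- Poisson (lambda): 1.
- 3-variate normal: 3 (mean) + 3*4/2 = 6 (symmetric covariance) = 9.
Total = 1 + 9 = 10.
3 parameter(s) fixed at known values: 10 - 3 = 7.
Dimension = 7

7


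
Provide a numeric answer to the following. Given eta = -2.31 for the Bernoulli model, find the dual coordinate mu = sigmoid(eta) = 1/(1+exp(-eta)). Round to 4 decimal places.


Dual coordinate (expectation parameter) for Bernoulli:
mu = 1/(1+exp(-eta)).
eta = -2.31.
exp(-eta) = exp(2.31) = 10.074425.
mu = 1/(1+10.074425) = 0.0903

0.0903


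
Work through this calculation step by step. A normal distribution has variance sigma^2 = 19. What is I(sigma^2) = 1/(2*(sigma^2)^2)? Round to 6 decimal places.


Fisher information for variance: I(sigma^2) = 1/(2*sigma^4).
sigma^2 = 19, so sigma^4 = 361.
I = 1/(2*361) = 1/722 = 0.001385

0.001385


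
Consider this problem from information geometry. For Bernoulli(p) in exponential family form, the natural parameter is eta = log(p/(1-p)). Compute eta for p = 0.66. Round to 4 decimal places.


Natural parameter for Bernoulli: eta = log(p/(1-p)).
p = 0.66, 1-p = 0.34.
p/(1-p) = 1.941176.
eta = log(1.941176) = 0.6633

0.6633


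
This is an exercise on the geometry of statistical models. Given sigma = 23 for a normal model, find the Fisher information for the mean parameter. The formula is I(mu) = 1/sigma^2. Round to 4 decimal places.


The Fisher information for the mean of a normal distribution is I(mu) = 1/sigma^2.
sigma = 23, so sigma^2 = 529.
I(mu) = 1/529 = 0.0019

0.0019


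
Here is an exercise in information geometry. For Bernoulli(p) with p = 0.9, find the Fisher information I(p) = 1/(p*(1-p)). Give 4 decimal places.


For Bernoulli(p), Fisher information is I(p) = 1/(p*(1-p)).
p = 0.9, 1-p = 0.1.
p*(1-p) = 0.09.
I(p) = 1/0.09 = 11.1111

11.1111


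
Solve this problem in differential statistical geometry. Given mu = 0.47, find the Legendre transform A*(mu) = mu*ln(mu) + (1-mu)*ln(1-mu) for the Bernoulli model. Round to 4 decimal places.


Legendre transform for Bernoulli:
A*(mu) = mu*log(mu) + (1-mu)*log(1-mu).
mu = 0.47, 1-mu = 0.53.
mu*log(mu) = 0.47*log(0.47) = -0.354861.
(1-mu)*log(1-mu) = 0.53*log(0.53) = -0.336485.
A* = -0.354861 + -0.336485 = -0.6913

-0.6913


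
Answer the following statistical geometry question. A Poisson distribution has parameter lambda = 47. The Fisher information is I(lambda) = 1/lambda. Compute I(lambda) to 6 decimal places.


Fisher information for Poisson: I(lambda) = 1/lambda.
lambda = 47.
I(lambda) = 1/47 = 0.021277

0.021277


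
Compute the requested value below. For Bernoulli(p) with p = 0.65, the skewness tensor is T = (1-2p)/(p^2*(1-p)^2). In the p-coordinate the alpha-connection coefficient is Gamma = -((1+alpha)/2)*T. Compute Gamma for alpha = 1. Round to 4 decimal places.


Skewness (Amari-Chentsov) tensor: T = (1-2p)/(p^2*(1-p)^2).
p = 0.65, 1-2p = -0.3, p^2 = 0.4225, (1-p)^2 = 0.1225.
T = -0.3/(0.4225 * 0.1225) = -5.796401.
In the p-coordinate, Gamma^(alpha) = Gamma^(0) - (alpha/2)*T with Gamma^(0) = (1/2)*g'(p) = -T/2,
so Gamma^(alpha) = -((1+alpha)/2)*T.
alpha = 1, -(1+alpha)/2 = -1.0.
Gamma = -1.0 * -5.796401 = 5.7964

5.7964


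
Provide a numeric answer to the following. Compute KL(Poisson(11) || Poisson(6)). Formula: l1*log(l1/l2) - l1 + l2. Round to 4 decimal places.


KL divergence for Poisson:
KL = l1*log(l1/l2) - l1 + l2.
l1 = 11, l2 = 6.
log(11/6) = 0.606136.
l1*log(l1/l2) = 11 * 0.606136 = 6.667494.
KL = 6.667494 - 11 + 6 = 1.6675

1.6675


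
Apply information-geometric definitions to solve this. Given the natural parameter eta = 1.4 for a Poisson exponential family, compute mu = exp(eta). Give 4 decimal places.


Expectation parameter for Poisson exponential family:
mu = exp(eta).
eta = 1.4.
mu = exp(1.4) = 4.0552

4.0552


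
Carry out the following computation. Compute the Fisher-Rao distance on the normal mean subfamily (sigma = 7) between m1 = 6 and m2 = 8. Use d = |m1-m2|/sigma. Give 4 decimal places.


On the fixed-variance normal subfamily, geodesic distance = |m1-m2|/sigma.
|6 - 8| = 2.
sigma = 7.
d = 2/7 = 0.2857

0.2857


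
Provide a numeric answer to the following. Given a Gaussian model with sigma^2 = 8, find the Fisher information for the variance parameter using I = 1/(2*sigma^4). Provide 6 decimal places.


Fisher information for variance: I(sigma^2) = 1/(2*sigma^4).
sigma^2 = 8, so sigma^4 = 64.
I = 1/(2*64) = 1/128 = 0.007813

0.007813


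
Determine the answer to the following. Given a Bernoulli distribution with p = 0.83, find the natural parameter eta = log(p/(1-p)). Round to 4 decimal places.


Natural parameter for Bernoulli: eta = log(p/(1-p)).
p = 0.83, 1-p = 0.17.
p/(1-p) = 4.882353.
eta = log(4.882353) = 1.5856

1.5856


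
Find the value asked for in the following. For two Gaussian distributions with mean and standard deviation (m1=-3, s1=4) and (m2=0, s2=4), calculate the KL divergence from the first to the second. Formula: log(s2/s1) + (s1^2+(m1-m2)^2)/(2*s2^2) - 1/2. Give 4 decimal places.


KL divergence between normal distributions:
KL = log(s2/s1) + (s1^2 + (m1-m2)^2)/(2*s2^2) - 1/2.
log(4/4) = 0.0.
(4^2 + (-3-0)^2)/(2*4^2) = (16 + 9)/32 = 0.78125.
KL = 0.0 + 0.78125 - 0.5 = 0.2813

0.2813


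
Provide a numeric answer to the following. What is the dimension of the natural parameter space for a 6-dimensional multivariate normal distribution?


Exponential family dimension calculation:
For 6-dim MVN: mean has 6 params, covariance has 6*7/2 = 21 unique entries.
Total dim = 6 + 21 = 27.

27


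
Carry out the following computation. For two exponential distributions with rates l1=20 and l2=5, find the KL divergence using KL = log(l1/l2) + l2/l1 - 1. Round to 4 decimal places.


KL divergence for exponential family:
KL = log(l1/l2) + l2/l1 - 1.
log(20/5) = 1.386294.
5/20 = 0.25.
KL = 1.386294 + 0.25 - 1 = 0.6363

0.6363


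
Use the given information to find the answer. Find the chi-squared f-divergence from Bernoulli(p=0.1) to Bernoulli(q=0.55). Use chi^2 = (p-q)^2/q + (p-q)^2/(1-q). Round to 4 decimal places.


Chi-squared divergence between Bernoulli distributions:
chi^2 = (p-q)^2/q + (p-q)^2/(1-q).
p = 0.1, q = 0.55, p-q = -0.45.
(p-q)^2 = 0.2025.
term1 = 0.2025/0.55 = 0.368182.
term2 = 0.2025/0.45 = 0.45.
chi^2 = 0.368182 + 0.45 = 0.8182

0.8182


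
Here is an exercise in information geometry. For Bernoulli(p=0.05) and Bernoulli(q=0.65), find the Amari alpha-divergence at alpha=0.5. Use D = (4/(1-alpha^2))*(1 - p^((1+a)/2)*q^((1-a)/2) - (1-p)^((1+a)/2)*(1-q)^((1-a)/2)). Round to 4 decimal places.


Amari alpha-divergence:
D = (4/(1-alpha^2))*(1 - p^((1+a)/2)*q^((1-a)/2) - (1-p)^((1+a)/2)*(1-q)^((1-a)/2)).
alpha = 0.5, p = 0.05, q = 0.65.
e1 = (1+alpha)/2 = 0.75, e2 = (1-alpha)/2 = 0.25.
t1 = p^e1 * q^e2 = 0.05^0.75 * 0.65^0.25 = 0.094941.
t2 = (1-p)^e1 * (1-q)^e2 = 0.95^0.75 * 0.35^0.25 = 0.740133.
4/(1-alpha^2) = 5.333333.
D = 5.333333*(1 - 0.094941 - 0.740133) = 0.8796

0.8796


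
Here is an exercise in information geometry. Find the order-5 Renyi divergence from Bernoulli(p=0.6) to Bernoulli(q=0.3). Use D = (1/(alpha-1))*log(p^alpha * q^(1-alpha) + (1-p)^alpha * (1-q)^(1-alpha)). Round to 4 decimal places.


Renyi divergence of order alpha between Bernoulli distributions:
D = (1/(alpha-1))*log(p^alpha * q^(1-alpha) + (1-p)^alpha * (1-q)^(1-alpha)).
alpha = 5, p = 0.6, q = 0.3.
p^alpha * q^(1-alpha) = 0.6^5 * 0.3^-4 = 9.6.
(1-p)^alpha * (1-q)^(1-alpha) = 0.4^5 * 0.7^-4 = 0.042649.
sum = 9.6 + 0.042649 = 9.642649.
D = (1/4)*log(9.642649) = 0.5665

0.5665


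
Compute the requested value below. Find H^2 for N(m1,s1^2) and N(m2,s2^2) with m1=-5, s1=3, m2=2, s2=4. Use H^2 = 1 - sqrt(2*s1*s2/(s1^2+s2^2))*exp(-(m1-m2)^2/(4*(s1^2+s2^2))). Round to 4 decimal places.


Squared Hellinger distance for Gaussians:
H^2 = 1 - sqrt(2*s1*s2/(s1^2+s2^2)) * exp(-(m1-m2)^2/(4*(s1^2+s2^2))).
s1^2 = 9, s2^2 = 16, s1^2+s2^2 = 25.
sqrt(2*3*4/(25)) = 0.979796.
(m1-m2)^2 = (-7)^2 = 49.
exp(-49/(4*25)) = exp(-0.49) = 0.612626.
H^2 = 1 - 0.979796*0.612626 = 0.3998

0.3998


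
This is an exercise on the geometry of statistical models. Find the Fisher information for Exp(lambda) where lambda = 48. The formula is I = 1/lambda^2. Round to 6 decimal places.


Fisher information for exponential: I(lambda) = 1/lambda^2.
lambda = 48, lambda^2 = 2304.
I = 1/2304 = 0.000434

0.000434


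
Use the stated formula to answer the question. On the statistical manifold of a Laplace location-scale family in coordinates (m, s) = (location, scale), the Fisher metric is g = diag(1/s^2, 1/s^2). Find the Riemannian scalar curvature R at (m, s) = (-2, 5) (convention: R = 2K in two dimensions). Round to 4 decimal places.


The metric has the form g = (A dm^2 + B ds^2)/s^2 with A = 1, B = 1.
Substitute u = sqrt(A/B)*m: g = B*(du^2 + ds^2)/s^2, i.e. B times the
Poincare upper half-plane metric, which has constant Gaussian curvature -1.
Scaling a 2D metric by a constant c divides the Gaussian curvature by c,
so K = -1/B = -1/(1) = -1.0000 everywhere (the point (m, s) = (-2, 5) is irrelevant:
the curvature is constant).
Scalar curvature in dimension 2: R = 2K = -2/(1) = -2.0000.

-2.0000


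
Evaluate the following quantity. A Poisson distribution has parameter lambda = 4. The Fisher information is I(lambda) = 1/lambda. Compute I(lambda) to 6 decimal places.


Fisher information for Poisson: I(lambda) = 1/lambda.
lambda = 4.
I(lambda) = 1/4 = 0.250000

0.250000


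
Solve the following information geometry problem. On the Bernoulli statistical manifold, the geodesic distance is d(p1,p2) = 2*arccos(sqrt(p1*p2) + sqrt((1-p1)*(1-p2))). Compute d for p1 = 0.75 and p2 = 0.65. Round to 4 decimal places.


Geodesic distance on Bernoulli manifold:
d(p1,p2) = 2*arccos(sqrt(p1*p2) + sqrt((1-p1)*(1-p2))).
sqrt(p1*p2) = sqrt(0.75*0.65) = 0.698212.
sqrt((1-p1)*(1-p2)) = sqrt(0.25*0.35) = 0.295804.
arg = 0.698212 + 0.295804 = 0.994016.
d = 2*arccos(0.994016) = 0.2189

0.2189


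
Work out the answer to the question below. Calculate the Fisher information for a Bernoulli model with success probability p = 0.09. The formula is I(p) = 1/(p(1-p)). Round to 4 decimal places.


For Bernoulli(p), Fisher information is I(p) = 1/(p*(1-p)).
p = 0.09, 1-p = 0.91.
p*(1-p) = 0.0819.
I(p) = 1/0.0819 = 12.2100

12.2100


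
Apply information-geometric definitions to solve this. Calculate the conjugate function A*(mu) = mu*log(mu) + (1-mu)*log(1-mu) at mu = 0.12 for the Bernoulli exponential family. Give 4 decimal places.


Legendre transform for Bernoulli:
A*(mu) = mu*log(mu) + (1-mu)*log(1-mu).
mu = 0.12, 1-mu = 0.88.
mu*log(mu) = 0.12*log(0.12) = -0.254432.
(1-mu)*log(1-mu) = 0.88*log(0.88) = -0.112493.
A* = -0.254432 + -0.112493 = -0.3669

-0.3669


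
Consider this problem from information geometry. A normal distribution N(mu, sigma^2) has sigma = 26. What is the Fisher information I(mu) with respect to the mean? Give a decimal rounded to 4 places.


The Fisher information for the mean of a normal distribution is I(mu) = 1/sigma^2.
sigma = 26, so sigma^2 = 676.
I(mu) = 1/676 = 0.0015

0.0015


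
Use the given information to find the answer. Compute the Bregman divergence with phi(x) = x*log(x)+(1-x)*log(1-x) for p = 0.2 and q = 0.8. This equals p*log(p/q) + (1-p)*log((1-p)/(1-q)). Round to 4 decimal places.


Bregman divergence with negative entropy generator:
D = p*log(p/q) + (1-p)*log((1-p)/(1-q)).
p = 0.2, q = 0.8.
p*log(p/q) = 0.2*log(0.2/0.8) = -0.277259.
(1-p)*log((1-p)/(1-q)) = 0.8*log(0.8/0.2) = 1.109035.
D = -0.277259 + 1.109035 = 0.8318

0.8318


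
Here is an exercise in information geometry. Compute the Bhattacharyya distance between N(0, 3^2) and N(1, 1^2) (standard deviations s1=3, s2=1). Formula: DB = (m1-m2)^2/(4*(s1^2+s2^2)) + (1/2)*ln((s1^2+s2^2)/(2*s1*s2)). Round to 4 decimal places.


Bhattacharyya distance between two Gaussians:
DB = (m1-m2)^2/(4*(s1^2+s2^2)) + (1/2)*ln((s1^2+s2^2)/(2*s1*s2)).
(m1-m2)^2 = (-1)^2 = 1.
s1^2+s2^2 = 9 + 1 = 10.
term1 = 1/40 = 0.025.
term2 = 0.5*ln(10/6.0) = 0.255413.
DB = 0.025 + 0.255413 = 0.2804

0.2804


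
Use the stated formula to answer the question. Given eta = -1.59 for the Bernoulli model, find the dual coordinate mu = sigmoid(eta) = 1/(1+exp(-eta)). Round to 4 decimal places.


Dual coordinate (expectation parameter) for Bernoulli:
mu = 1/(1+exp(-eta)).
eta = -1.59.
exp(-eta) = exp(1.59) = 4.903749.
mu = 1/(1+4.903749) = 0.1694

0.1694


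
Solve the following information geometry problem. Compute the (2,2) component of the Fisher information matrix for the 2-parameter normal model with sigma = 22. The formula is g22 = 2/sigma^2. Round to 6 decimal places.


For the 2-parameter normal family, the Fisher metric has:
  g11 = 1/sigma^2, g22 = 2/sigma^2.
sigma = 22, sigma^2 = 484.
g22 = 0.004132

0.004132


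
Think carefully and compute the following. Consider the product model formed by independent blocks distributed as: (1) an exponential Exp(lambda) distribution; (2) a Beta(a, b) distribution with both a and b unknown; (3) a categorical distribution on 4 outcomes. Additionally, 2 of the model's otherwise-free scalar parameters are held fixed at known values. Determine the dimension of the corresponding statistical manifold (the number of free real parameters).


The dimension of a statistical manifold equals the number of free
(independent) real parameters of the model. For a product of independent
blocks the parameter counts add.
- exponential (lambda): 1.
- Beta (a, b): 2.
- categorical on 4 outcomes (probabilities sum to 1): 4-1 = 3.
Total = 1 + 2 + 3 = 6.
2 parameter(s) fixed at known values: 6 - 2 = 4.
Dimension = 4

4


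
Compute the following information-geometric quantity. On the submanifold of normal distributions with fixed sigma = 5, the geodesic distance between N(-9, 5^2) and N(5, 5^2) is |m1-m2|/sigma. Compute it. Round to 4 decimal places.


On the fixed-variance normal subfamily, geodesic distance = |m1-m2|/sigma.
|-9 - 5| = 14.
sigma = 5.
d = 14/5 = 2.8000

2.8000


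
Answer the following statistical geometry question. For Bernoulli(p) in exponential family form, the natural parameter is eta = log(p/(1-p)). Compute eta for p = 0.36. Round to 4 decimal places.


Natural parameter for Bernoulli: eta = log(p/(1-p)).
p = 0.36, 1-p = 0.64.
p/(1-p) = 0.5625.
eta = log(0.5625) = -0.5754

-0.5754


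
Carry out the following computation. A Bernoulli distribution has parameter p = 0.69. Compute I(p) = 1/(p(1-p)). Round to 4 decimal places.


For Bernoulli(p), Fisher information is I(p) = 1/(p*(1-p)).
p = 0.69, 1-p = 0.31.
p*(1-p) = 0.2139.
I(p) = 1/0.2139 = 4.6751

4.6751


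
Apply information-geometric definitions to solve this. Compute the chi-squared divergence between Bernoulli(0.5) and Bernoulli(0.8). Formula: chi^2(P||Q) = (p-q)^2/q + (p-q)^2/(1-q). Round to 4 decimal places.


Chi-squared divergence between Bernoulli distributions:
chi^2 = (p-q)^2/q + (p-q)^2/(1-q).
p = 0.5, q = 0.8, p-q = -0.3.
(p-q)^2 = 0.09.
term1 = 0.09/0.8 = 0.1125.
term2 = 0.09/0.2 = 0.45.
chi^2 = 0.1125 + 0.45 = 0.5625

0.5625


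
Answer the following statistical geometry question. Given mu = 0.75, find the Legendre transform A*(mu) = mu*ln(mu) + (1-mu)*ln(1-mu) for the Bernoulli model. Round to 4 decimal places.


Legendre transform for Bernoulli:
A*(mu) = mu*log(mu) + (1-mu)*log(1-mu).
mu = 0.75, 1-mu = 0.25.
mu*log(mu) = 0.75*log(0.75) = -0.215762.
(1-mu)*log(1-mu) = 0.25*log(0.25) = -0.346574.
A* = -0.215762 + -0.346574 = -0.5623

-0.5623


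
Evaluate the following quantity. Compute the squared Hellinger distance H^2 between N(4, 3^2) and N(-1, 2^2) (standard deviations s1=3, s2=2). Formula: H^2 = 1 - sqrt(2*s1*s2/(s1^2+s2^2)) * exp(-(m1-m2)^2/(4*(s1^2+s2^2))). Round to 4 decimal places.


Squared Hellinger distance for Gaussians:
H^2 = 1 - sqrt(2*s1*s2/(s1^2+s2^2)) * exp(-(m1-m2)^2/(4*(s1^2+s2^2))).
s1^2 = 9, s2^2 = 4, s1^2+s2^2 = 13.
sqrt(2*3*2/(13)) = 0.960769.
(m1-m2)^2 = (5)^2 = 25.
exp(-25/(4*13)) = exp(-0.480769) = 0.618308.
H^2 = 1 - 0.960769*0.618308 = 0.4059

0.4059


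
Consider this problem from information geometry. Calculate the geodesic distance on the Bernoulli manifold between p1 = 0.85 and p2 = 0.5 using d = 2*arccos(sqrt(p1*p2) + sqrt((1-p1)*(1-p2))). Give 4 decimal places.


Geodesic distance on Bernoulli manifold:
d(p1,p2) = 2*arccos(sqrt(p1*p2) + sqrt((1-p1)*(1-p2))).
sqrt(p1*p2) = sqrt(0.85*0.5) = 0.65192.
sqrt((1-p1)*(1-p2)) = sqrt(0.15*0.5) = 0.273861.
arg = 0.65192 + 0.273861 = 0.925782.
d = 2*arccos(0.925782) = 0.7754

0.7754


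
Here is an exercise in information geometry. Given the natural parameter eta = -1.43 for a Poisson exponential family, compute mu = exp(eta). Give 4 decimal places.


Expectation parameter for Poisson exponential family:
mu = exp(eta).
eta = -1.43.
mu = exp(-1.43) = 0.2393

0.2393


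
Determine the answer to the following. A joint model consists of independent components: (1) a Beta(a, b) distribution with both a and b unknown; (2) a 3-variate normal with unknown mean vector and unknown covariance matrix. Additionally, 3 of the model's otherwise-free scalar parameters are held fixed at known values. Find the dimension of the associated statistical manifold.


The dimension of a statistical manifold equals the number of free
(independent) real parameters of the model. For a product of independent
blocks the parameter counts add.
- Beta (a, b): 2.
- 3-variate normal: 3 (mean) + 3*4/2 = 6 (symmetric covariance) = 9.
Total = 2 + 9 = 11.
3 parameter(s) fixed at known values: 11 - 3 = 8.
Dimension = 8

8


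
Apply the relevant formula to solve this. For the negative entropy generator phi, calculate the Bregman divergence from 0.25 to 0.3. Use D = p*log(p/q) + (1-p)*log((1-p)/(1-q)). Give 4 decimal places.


Bregman divergence with negative entropy generator:
D = p*log(p/q) + (1-p)*log((1-p)/(1-q)).
p = 0.25, q = 0.3.
p*log(p/q) = 0.25*log(0.25/0.3) = -0.04558.
(1-p)*log((1-p)/(1-q)) = 0.75*log(0.75/0.7) = 0.051745.
D = -0.04558 + 0.051745 = 0.0062

0.0062


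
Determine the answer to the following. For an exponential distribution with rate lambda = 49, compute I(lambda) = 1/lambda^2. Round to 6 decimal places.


Fisher information for exponential: I(lambda) = 1/lambda^2.
lambda = 49, lambda^2 = 2401.
I = 1/2401 = 0.000416

0.000416


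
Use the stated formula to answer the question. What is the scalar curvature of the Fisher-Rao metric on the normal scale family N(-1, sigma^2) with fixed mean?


This family has a single free parameter, so its statistical manifold
is 1-dimensional. The Riemann curvature tensor of any 1-dimensional
Riemannian manifold vanishes identically, so R = 0.

0


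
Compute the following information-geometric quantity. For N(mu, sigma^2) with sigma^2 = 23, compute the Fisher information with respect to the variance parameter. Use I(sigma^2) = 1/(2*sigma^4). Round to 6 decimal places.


Fisher information for variance: I(sigma^2) = 1/(2*sigma^4).
sigma^2 = 23, so sigma^4 = 529.
I = 1/(2*529) = 1/1058 = 0.000945

0.000945


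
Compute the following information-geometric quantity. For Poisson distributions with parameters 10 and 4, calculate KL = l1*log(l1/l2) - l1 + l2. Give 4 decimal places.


KL divergence for Poisson:
KL = l1*log(l1/l2) - l1 + l2.
l1 = 10, l2 = 4.
log(10/4) = 0.916291.
l1*log(l1/l2) = 10 * 0.916291 = 9.162907.
KL = 9.162907 - 10 + 4 = 3.1629

3.1629


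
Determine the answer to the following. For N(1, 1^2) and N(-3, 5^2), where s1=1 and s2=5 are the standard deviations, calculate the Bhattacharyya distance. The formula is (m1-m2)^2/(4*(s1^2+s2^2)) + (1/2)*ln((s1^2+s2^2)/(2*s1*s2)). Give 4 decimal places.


Bhattacharyya distance between two Gaussians:
DB = (m1-m2)^2/(4*(s1^2+s2^2)) + (1/2)*ln((s1^2+s2^2)/(2*s1*s2)).
(m1-m2)^2 = (4)^2 = 16.
s1^2+s2^2 = 1 + 25 = 26.
term1 = 16/104 = 0.153846.
term2 = 0.5*ln(26/10.0) = 0.477756.
DB = 0.153846 + 0.477756 = 0.6316

0.6316


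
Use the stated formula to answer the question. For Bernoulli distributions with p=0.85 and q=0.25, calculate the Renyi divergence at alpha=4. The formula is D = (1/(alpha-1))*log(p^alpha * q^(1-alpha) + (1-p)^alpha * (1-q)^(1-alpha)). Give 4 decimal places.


Renyi divergence of order alpha between Bernoulli distributions:
D = (1/(alpha-1))*log(p^alpha * q^(1-alpha) + (1-p)^alpha * (1-q)^(1-alpha)).
alpha = 4, p = 0.85, q = 0.25.
p^alpha * q^(1-alpha) = 0.85^4 * 0.25^-3 = 33.4084.
(1-p)^alpha * (1-q)^(1-alpha) = 0.15^4 * 0.75^-3 = 0.0012.
sum = 33.4084 + 0.0012 = 33.4096.
D = (1/3)*log(33.4096) = 1.1696

1.1696


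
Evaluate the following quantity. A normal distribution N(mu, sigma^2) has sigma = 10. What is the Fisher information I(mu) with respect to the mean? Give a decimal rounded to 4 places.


The Fisher information for the mean of a normal distribution is I(mu) = 1/sigma^2.
sigma = 10, so sigma^2 = 100.
I(mu) = 1/100 = 0.0100

0.0100


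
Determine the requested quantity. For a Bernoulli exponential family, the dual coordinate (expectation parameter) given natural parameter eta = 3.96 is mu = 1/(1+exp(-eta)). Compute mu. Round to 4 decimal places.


Dual coordinate (expectation parameter) for Bernoulli:
mu = 1/(1+exp(-eta)).
eta = 3.96.
exp(-eta) = exp(-3.96) = 0.019063.
mu = 1/(1+0.019063) = 0.9813

0.9813


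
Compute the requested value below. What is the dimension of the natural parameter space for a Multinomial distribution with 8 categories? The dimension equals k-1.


Exponential family dimension calculation:
For Multinomial with k=8 categories, dim = k-1 = 7.

7


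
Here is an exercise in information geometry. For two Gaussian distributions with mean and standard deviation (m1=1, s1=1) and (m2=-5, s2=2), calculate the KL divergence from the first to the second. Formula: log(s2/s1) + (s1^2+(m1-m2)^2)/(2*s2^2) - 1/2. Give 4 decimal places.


KL divergence between normal distributions:
KL = log(s2/s1) + (s1^2 + (m1-m2)^2)/(2*s2^2) - 1/2.
log(2/1) = 0.693147.
(1^2 + (1--5)^2)/(2*2^2) = (1 + 36)/8 = 4.625.
KL = 0.693147 + 4.625 - 0.5 = 4.8181

4.8181


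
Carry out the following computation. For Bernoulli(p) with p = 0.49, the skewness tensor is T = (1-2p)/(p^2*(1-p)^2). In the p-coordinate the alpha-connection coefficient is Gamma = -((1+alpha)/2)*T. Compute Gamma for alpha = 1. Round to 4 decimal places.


Skewness (Amari-Chentsov) tensor: T = (1-2p)/(p^2*(1-p)^2).
p = 0.49, 1-2p = 0.02, p^2 = 0.2401, (1-p)^2 = 0.2601.
T = 0.02/(0.2401 * 0.2601) = 0.320256.
In the p-coordinate, Gamma^(alpha) = Gamma^(0) - (alpha/2)*T with Gamma^(0) = (1/2)*g'(p) = -T/2,
so Gamma^(alpha) = -((1+alpha)/2)*T.
alpha = 1, -(1+alpha)/2 = -1.0.
Gamma = -1.0 * 0.320256 = -0.3203

-0.3203


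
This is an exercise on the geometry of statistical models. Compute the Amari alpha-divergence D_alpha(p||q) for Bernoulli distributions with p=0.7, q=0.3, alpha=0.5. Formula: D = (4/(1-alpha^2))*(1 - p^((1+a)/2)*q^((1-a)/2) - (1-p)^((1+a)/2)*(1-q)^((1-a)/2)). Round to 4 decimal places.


Amari alpha-divergence:
D = (4/(1-alpha^2))*(1 - p^((1+a)/2)*q^((1-a)/2) - (1-p)^((1+a)/2)*(1-q)^((1-a)/2)).
alpha = 0.5, p = 0.7, q = 0.3.
e1 = (1+alpha)/2 = 0.75, e2 = (1-alpha)/2 = 0.25.
t1 = p^e1 * q^e2 = 0.7^0.75 * 0.3^0.25 = 0.566375.
t2 = (1-p)^e1 * (1-q)^e2 = 0.3^0.75 * 0.7^0.25 = 0.370779.
4/(1-alpha^2) = 5.333333.
D = 5.333333*(1 - 0.566375 - 0.370779) = 0.3352

0.3352


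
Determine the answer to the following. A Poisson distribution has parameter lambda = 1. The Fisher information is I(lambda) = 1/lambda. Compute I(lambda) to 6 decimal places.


Fisher information for Poisson: I(lambda) = 1/lambda.
lambda = 1.
I(lambda) = 1/1 = 1.000000

1.000000


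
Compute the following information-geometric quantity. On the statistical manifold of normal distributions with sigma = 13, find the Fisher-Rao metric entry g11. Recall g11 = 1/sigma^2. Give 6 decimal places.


For the 2-parameter normal family, the Fisher metric has:
  g11 = 1/sigma^2, g22 = 2/sigma^2.
sigma = 13, sigma^2 = 169.
g11 = 0.005917

0.005917


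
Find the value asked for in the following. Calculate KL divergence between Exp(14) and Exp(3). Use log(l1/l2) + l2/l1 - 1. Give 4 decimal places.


KL divergence for exponential family:
KL = log(l1/l2) + l2/l1 - 1.
log(14/3) = 1.540445.
3/14 = 0.214286.
KL = 1.540445 + 0.214286 - 1 = 0.7547

0.7547
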